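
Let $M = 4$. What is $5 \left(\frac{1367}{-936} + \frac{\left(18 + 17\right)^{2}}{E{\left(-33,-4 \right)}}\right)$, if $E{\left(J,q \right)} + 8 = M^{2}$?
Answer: $\frac{354895}{468} \approx 758.32$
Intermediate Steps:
$E{\left(J,q \right)} = 8$ ($E{\left(J,q \right)} = -8 + 4^{2} = -8 + 16 = 8$)
$5 \left(\frac{1367}{-936} + \frac{\left(18 + 17\right)^{2}}{E{\left(-33,-4 \right)}}\right) = 5 \left(\frac{1367}{-936} + \frac{\left(18 + 17\right)^{2}}{8}\right) = 5 \left(1367 \left(- \frac{1}{936}\right) + 35^{2} \cdot \frac{1}{8}\right) = 5 \left(- \frac{1367}{936} + 1225 \cdot \frac{1}{8}\right) = 5 \left(- \frac{1367}{936} + \frac{1225}{8}\right) = 5 \cdot \frac{70979}{468} = \frac{354895}{468}$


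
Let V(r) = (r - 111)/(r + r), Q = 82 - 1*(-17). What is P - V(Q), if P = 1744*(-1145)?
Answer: -65897038/33 ≈ -1.9969e+6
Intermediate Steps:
Q = 99 (Q = 82 + 17 = 99)
V(r) = (-111 + r)/(2*r) (V(r) = (-111 + r)/((2*r)) = (-111 + r)*(1/(2*r)) = (-111 + r)/(2*r))
P = -1996880
P - V(Q) = -1996880 - (-111 + 99)/(2*99) = -1996880 - (-12)/(2*99) = -1996880 - 1*(-2/33) = -1996880 + 2/33 = -65897038/33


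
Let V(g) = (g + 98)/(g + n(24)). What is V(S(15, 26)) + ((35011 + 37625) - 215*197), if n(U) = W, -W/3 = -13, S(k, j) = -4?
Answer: 1059929/35 ≈ 30284.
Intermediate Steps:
W = 39 (W = -3*(-13) = 39)
n(U) = 39
V(g) = (98 + g)/(39 + g) (V(g) = (g + 98)/(g + 39) = (98 + g)/(39 + g))
V(S(15, 26)) + ((35011 + 37625) - 215*197) = (98 - 4)/(39 - 4) + ((35011 + 37625) - 215*197) = 94/35 + (72636 - 42355) = (1/35)*94 + 30281 = 94/35 + 30281 = 1059929/35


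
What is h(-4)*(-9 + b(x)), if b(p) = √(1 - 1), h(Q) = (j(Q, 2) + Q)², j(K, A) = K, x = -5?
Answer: -576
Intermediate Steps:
h(Q) = 4*Q² (h(Q) = (Q + Q)² = (2*Q)² = 4*Q²)
b(p) = 0 (b(p) = √0 = 0)
h(-4)*(-9 + b(x)) = (4*(-4)²)*(-9 + 0) = (4*16)*(-9) = 64*(-9) = -576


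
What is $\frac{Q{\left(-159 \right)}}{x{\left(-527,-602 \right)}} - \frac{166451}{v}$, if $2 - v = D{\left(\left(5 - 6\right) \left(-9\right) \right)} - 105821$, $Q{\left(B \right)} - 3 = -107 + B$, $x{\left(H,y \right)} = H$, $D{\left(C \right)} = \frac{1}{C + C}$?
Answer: $- \frac{1077988367}{1003836451} \approx -1.0739$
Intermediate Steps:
$D{\left(C \right)} = \frac{1}{2 C}$
$Q{\left(B \right)} = -104 + B$ ($Q{\left(B \right)} = 3 + \left(-107 + B\right) = -104 + B$)
$v = \frac{1904813}{18}$ ($v = 2 - \left(\frac{1}{2 \left(5 - 6\right) \left(-9\right)} - 105821\right) = 2 - \left(\frac{1}{2 \left(\left(-1\right) \left(-9\right)\right)} - 105821\right) = 2 - \left(\frac{1}{2 \cdot 9} - 105821\right) = 2 - \left(\frac{1}{2} \cdot \frac{1}{9} - 105821\right) = 2 - \left(\frac{1}{18} - 105821\right) = 2 - - \frac{1904777}{18} = 2 + \frac{1904777}{18} = \frac{1904813}{18} \approx 1.0582 \cdot 10^{5}$)
$\frac{Q{\left(-159 \right)}}{x{\left(-527,-602 \right)}} - \frac{166451}{v} = \frac{-104 - 159}{-527} - \frac{166451}{\frac{1904813}{18}} = \left(-263\right) \left(- \frac{1}{527}\right) - \frac{2996118}{1904813} = \frac{263}{527} - \frac{2996118}{1904813} = - \frac{1077988367}{1003836451}$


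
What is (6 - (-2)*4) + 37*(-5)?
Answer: -171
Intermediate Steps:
(6 - (-2)*4) + 37*(-5) = (6 - 1*(-8)) - 185 = (6 + 8) - 185 = 14 - 185 = -171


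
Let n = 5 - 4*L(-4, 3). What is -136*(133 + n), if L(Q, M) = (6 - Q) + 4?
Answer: -11152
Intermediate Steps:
L(Q, M) = 10 - Q
n = -51 (n = 5 - 4*(10 - 1*(-4)) = 5 - 4*(10 + 4) = 5 - 4*14 = 5 - 56 = -51)
-136*(133 + n) = -136*(133 - 51) = -136*82 = -11152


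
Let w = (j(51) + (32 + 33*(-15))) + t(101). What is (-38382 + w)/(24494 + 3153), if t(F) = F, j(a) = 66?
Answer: -38678/27647 ≈ -1.3990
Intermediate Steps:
w = -296 (w = (66 + (32 + 33*(-15))) + 101 = (66 + (32 - 495)) + 101 = (66 - 463) + 101 = -397 + 101 = -296)
(-38382 + w)/(24494 + 3153) = (-38382 - 296)/(24494 + 3153) = -38678/27647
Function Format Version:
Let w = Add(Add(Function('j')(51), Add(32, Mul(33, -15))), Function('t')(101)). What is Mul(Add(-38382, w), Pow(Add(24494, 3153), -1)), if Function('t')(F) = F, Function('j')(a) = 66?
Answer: Rational(-38678, 27647) ≈ -1.3990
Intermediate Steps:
w = -296 (w = Add(Add(66, Add(32, Mul(33, -15))), 101) = Add(Add(66, Add(32, -495)), 101) = Add(Add(66, -463), 101) = Add(-397, 101) = -296)
Mul(Add(-38382, w), Pow(Add(24494, 3153), -1)) = Mul(Add(-38382, -296), Pow(Add(24494, 3153), -1)) = Mul(-38678, Pow(27647, -1)) = Mul(-38678, Rational(1, 27647)) = Rational(-38678, 27647)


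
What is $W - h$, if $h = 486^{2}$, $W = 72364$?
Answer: $-163832$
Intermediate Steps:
$h = 236196$
$W - h = 72364 - 236196 = -163832$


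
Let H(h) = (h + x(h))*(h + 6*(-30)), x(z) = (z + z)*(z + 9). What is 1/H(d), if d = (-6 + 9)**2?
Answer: -1/56943 ≈ -1.7561e-5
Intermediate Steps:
x(z) = 2*z*(9 + z) (x(z) = (2*z)*(9 + z) = 2*z*(9 + z))
d = 9 (d = 3**2 = 9)
H(h) = (-180 + h)*(h + 2*h*(9 + h)) (H(h) = (h + 2*h*(9 + h))*(h + 6*(-30)) = (h + 2*h*(9 + h))*(h - 180) = (h + 2*h*(9 + h))*(-180 + h) = (-180 + h)*(h + 2*h*(9 + h)))
1/H(d) = 1/(9*(-3420 - 341*9 + 2*9**2)) = 1/(9*(-3420 - 3069 + 2*81)) = 1/(9*(-3420 - 3069 + 162)) = 1/(9*(-6327)) = 1/(-56943) = -1/56943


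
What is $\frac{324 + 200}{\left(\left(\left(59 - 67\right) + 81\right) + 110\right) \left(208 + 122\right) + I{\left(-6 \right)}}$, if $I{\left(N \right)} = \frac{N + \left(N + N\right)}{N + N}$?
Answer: $\frac{1048}{120783} \approx 0.0086767$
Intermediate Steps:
$I{\left(N \right)} = \frac{3}{2}$ ($I{\left(N \right)} = \frac{N + 2 N}{2 N} = 3 N \frac{1}{2 N} = \frac{3}{2}$)
$\frac{324 + 200}{\left(\left(\left(59 - 67\right) + 81\right) + 110\right) \left(208 + 122\right) + I{\left(-6 \right)}} = \frac{324 + 200}{\left(\left(\left(59 - 67\right) + 81\right) + 110\right) \left(208 + 122\right) + \frac{3}{2}} = \frac{524}{\left(\left(-8 + 81\right) + 110\right) 330 + \frac{3}{2}} = \frac{524}{\left(73 + 110\right) 330 + \frac{3}{2}} = \frac{524}{183 \cdot 330 + \frac{3}{2}} = \frac{524}{60390 + \frac{3}{2}} = \frac{524}{\frac{120783}{2}} = 524 \cdot \frac{2}{120783} = \frac{1048}{120783}$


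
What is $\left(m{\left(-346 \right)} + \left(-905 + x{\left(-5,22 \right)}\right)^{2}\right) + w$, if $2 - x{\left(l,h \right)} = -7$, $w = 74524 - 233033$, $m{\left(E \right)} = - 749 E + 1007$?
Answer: $904468$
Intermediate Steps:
$m{\left(E \right)} = 1007 - 749 E$
$w = -158509$
$x{\left(l,h \right)} = 9$ ($x{\left(l,h \right)} = 2 - -7 = 2 + 7 = 9$)
$\left(m{\left(-346 \right)} + \left(-905 + x{\left(-5,22 \right)}\right)^{2}\right) + w = \left(\left(1007 - -259154\right) + \left(-905 + 9\right)^{2}\right) - 158509 = \left(\left(1007 + 259154\right) + \left(-896\right)^{2}\right) - 158509 = \left(260161 + 802816\right) - 158509 = 1062977 - 158509 = 904468$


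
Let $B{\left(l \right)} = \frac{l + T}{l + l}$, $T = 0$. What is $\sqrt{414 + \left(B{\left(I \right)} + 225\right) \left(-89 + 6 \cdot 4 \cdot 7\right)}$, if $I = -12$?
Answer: $\frac{\sqrt{72914}}{2} \approx 135.01$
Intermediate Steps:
$B{\left(l \right)} = \frac{1}{2}$ ($B{\left(l \right)} = \frac{l + 0}{l + l} = \frac{l}{2 l} = l \frac{1}{2 l} = \frac{1}{2}$)
$\sqrt{414 + \left(B{\left(I \right)} + 225\right) \left(-89 + 6 \cdot 4 \cdot 7\right)} = \sqrt{414 + \left(\frac{1}{2} + 225\right) \left(-89 + 6 \cdot 4 \cdot 7\right)} = \sqrt{414 + \frac{451 \left(-89 + 24 \cdot 7\right)}{2}} = \sqrt{414 + \frac{451 \left(-89 + 168\right)}{2}} = \sqrt{414 + \frac{451}{2} \cdot 79} = \sqrt{414 + \frac{35629}{2}} = \sqrt{\frac{36457}{2}} = \frac{\sqrt{72914}}{2}$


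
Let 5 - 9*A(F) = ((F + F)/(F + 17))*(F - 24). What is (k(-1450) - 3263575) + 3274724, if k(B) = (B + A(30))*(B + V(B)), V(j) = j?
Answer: 1783793527/423 ≈ 4.2170e+6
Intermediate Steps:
A(F) = 5/9 - 2*F*(-24 + F)/(9*(17 + F)) (A(F) = 5/9 - (F + F)/(F + 17)*(F - 24)/9 = 5/9 - (2*F)/(17 + F)*(-24 + F)/9 = 5/9 - 2*F/(17 + F)*(-24 + F)/9 = 5/9 - 2*F*(-24 + F)/(9*(17 + F)))
k(B) = 2*B*(-125/423 + B) (k(B) = (B + (85 - 2*30**2 + 53*30)/(9*(17 + 30)))*(B + B) = (B + (1/9)*(85 - 2*900 + 1590)/47)*(2*B) = (B + (1/9)*(1/47)*(85 - 1800 + 1590))*(2*B) = (B + (1/9)*(1/47)*(-125))*(2*B) = (B - 125/423)*(2*B) = (-125/423 + B)*(2*B) = 2*B*(-125/423 + B))
(k(-1450) - 3263575) + 3274724 = ((2/423)*(-1450)*(-125 + 423*(-1450)) - 3263575) + 3274724 = ((2/423)*(-1450)*(-125 - 613350) - 3263575) + 3274724 = ((2/423)*(-1450)*(-613475) - 3263575) + 3274724 = (1779077500/423 - 3263575) + 3274724 = 398585275/423 + 3274724 = 1783793527/423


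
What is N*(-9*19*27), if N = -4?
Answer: 18468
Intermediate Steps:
N*(-9*19*27) = -4*(-9*19)*27 = -(-684)*27 = -4*(-4617) = 18468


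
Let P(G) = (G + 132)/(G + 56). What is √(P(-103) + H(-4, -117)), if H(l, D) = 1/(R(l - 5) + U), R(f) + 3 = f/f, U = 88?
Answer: I*√9890774/4042 ≈ 0.77807*I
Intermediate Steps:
R(f) = -2 (R(f) = -3 + f/f = -3 + 1 = -2)
H(l, D) = 1/86 (H(l, D) = 1/(-2 + 88) = 1/86)
P(G) = (132 + G)/(56 + G)
√(P(-103) + H(-4, -117)) = √((132 - 103)/(56 - 103) + 1/86) = √(29/(-47) + 1/86) = √(-1/47*29 + 1/86) = √(-29/47 + 1/86) = √(-2447/4042) = I*√9890774/4042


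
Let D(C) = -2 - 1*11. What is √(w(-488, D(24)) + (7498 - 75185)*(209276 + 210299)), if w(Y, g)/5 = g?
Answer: I*√28399773090 ≈ 1.6852e+5*I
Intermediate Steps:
D(C) = -13 (D(C) = -2 - 11 = -13)
w(Y, g) = 5*g
√(w(-488, D(24)) + (7498 - 75185)*(209276 + 210299)) = √(5*(-13) + (7498 - 75185)*(209276 + 210299)) = √(-65 - 67687*419575) = √(-65 - 28399773025) = √(-28399773090) = I*√28399773090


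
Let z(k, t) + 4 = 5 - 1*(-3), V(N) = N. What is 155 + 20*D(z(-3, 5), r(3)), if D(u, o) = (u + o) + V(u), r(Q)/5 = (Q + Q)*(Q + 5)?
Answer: 5115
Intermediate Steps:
r(Q) = 10*Q*(5 + Q) (r(Q) = 5*((Q + Q)*(Q + 5)) = 5*((2*Q)*(5 + Q)) = 5*(2*Q*(5 + Q)) = 10*Q*(5 + Q))
z(k, t) = 4 (z(k, t) = -4 + (5 - 1*(-3)) = -4 + (5 + 3) = -4 + 8 = 4)
D(u, o) = o + 2*u (D(u, o) = (u + o) + u = (o + u) + u = o + 2*u)
155 + 20*D(z(-3, 5), r(3)) = 155 + 20*(10*3*(5 + 3) + 2*4) = 155 + 20*(10*3*8 + 8) = 155 + 20*(240 + 8) = 155 + 20*248 = 155 + 4960 = 5115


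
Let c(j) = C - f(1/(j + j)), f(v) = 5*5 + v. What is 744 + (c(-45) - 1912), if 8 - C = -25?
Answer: -104399/90 ≈ -1160.0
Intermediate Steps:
C = 33 (C = 8 - 1*(-25) = 8 + 25 = 33)
f(v) = 25 + v
c(j) = 8 - 1/(2*j) (c(j) = 33 - (25 + 1/(j + j)) = 33 - (25 + 1/(2*j)) = 33 + (-25 - 1/(2*j)) = 8 - 1/(2*j))
744 + (c(-45) - 1912) = 744 + ((8 - ½/(-45)) - 1912) = 744 + ((8 - ½*(-1/45)) - 1912) = 744 + ((8 + 1/90) - 1912) = 744 + (721/90 - 1912) = 744 - 171359/90 = -104399/90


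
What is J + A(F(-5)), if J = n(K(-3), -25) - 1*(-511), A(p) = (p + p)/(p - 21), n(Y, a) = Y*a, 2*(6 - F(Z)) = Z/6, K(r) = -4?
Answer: 15253/25 ≈ 610.12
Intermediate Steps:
F(Z) = 6 - Z/12 (F(Z) = 6 - Z/(2*6) = 6 - Z/12)
A(p) = 2*p/(-21 + p) (A(p) = (2*p)/(-21 + p) = 2*p/(-21 + p))
J = 611 (J = -4*(-25) - 1*(-511) = 100 + 511 = 611)
J + A(F(-5)) = 611 + 2*(6 - 1/12*(-5))/(-21 + (6 - 1/12*(-5))) = 611 + 2*(6 + 5/12)/(-21 + (6 + 5/12)) = 611 + 2*(77/12)/(-21 + 77/12) = 611 + 2*(77/12)/(-175/12) = 611 + 2*(77/12)*(-12/175) = 611 - 22/25 = 15253/25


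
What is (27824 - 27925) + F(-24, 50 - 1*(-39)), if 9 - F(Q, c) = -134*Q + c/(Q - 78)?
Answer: -337327/102 ≈ -3307.1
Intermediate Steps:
F(Q, c) = 9 + 134*Q - c/(-78 + Q) (F(Q, c) = 9 - (-134*Q + c/(Q - 78)) = 9 - (-134*Q + c/(-78 + Q)) = 9 + (134*Q - c/(-78 + Q)) = 9 + 134*Q - c/(-78 + Q))
(27824 - 27925) + F(-24, 50 - 1*(-39)) = (27824 - 27925) + (-702 - (50 - 1*(-39)) - 10443*(-24) + 134*(-24)²)/(-78 - 24) = -101 + (-702 - (50 + 39) + 250632 + 134*576)/(-102) = -101 - (-702 - 1*89 + 250632 + 77184)/102 = -101 - (-702 - 89 + 250632 + 77184)/102 = -101 - 1/102*327025 = -101 - 327025/102 = -337327/102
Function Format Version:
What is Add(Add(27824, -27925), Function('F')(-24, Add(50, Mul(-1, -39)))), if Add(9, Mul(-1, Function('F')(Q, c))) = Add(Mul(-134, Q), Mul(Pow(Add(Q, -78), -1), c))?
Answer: Rational(-337327, 102) ≈ -3307.1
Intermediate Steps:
Function('F')(Q, c) = Add(9, Mul(134, Q), Mul(-1, c, Pow(Add(-78, Q), -1))) (Function('F')(Q, c) = Add(9, Mul(-1, Add(Mul(-134, Q), Mul(Pow(Add(Q, -78), -1), c)))) = Add(9, Mul(-1, Add(Mul(-134, Q), Mul(Pow(Add(-78, Q), -1), c)))) = Add(9, Mul(-1, Add(Mul(-134, Q), Mul(c, Pow(Add(-78, Q), -1))))) = Add(9, Add(Mul(134, Q), Mul(-1, c, Pow(Add(-78, Q), -1)))) = Add(9, Mul(134, Q), Mul(-1, c, Pow(Add(-78, Q), -1))))
Add(Add(27824, -27925), Function('F')(-24, Add(50, Mul(-1, -39)))) = Add(Add(27824, -27925), Mul(Pow(Add(-78, -24), -1), Add(-702, Mul(-1, Add(50, Mul(-1, -39))), Mul(-10443, -24), Mul(134, Pow(-24, 2))))) = Add(-101, Mul(Pow(-102, -1), Add(-702, Mul(-1, Add(50, 39)), 250632, Mul(134, 576)))) = Add(-101, Mul(Rational(-1, 102), Add(-702, Mul(-1, 89), 250632, 77184))) = Add(-101, Mul(Rational(-1, 102), Add(-702, -89, 250632, 77184))) = Add(-101, Mul(Rational(-1, 102), 327025)) = Add(-101, Rational(-327025, 102)) = Rational(-337327, 102)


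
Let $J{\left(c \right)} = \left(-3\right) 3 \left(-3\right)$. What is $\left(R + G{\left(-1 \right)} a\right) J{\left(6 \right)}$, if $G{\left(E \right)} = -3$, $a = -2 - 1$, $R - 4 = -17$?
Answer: $-108$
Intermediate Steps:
$R = -13$ ($R = 4 - 17 = -13$)
$a = -3$ ($a = -2 - 1 = -3$)
$J{\left(c \right)} = 27$ ($J{\left(c \right)} = \left(-9\right) \left(-3\right) = 27$)
$\left(R + G{\left(-1 \right)} a\right) J{\left(6 \right)} = \left(-13 - -9\right) 27 = \left(-13 + 9\right) 27 = \left(-4\right) 27 = -108$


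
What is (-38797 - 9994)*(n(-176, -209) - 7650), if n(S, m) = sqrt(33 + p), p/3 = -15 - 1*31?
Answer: 373251150 - 48791*I*sqrt(105) ≈ 3.7325e+8 - 4.9996e+5*I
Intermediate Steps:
p = -138 (p = 3*(-15 - 1*31) = 3*(-15 - 31) = 3*(-46) = -138)
n(S, m) = I*sqrt(105) (n(S, m) = sqrt(33 - 138) = sqrt(-105) = I*sqrt(105))
(-38797 - 9994)*(n(-176, -209) - 7650) = (-38797 - 9994)*(I*sqrt(105) - 7650) = -48791*(-7650 + I*sqrt(105)) = 373251150 - 48791*I*sqrt(105)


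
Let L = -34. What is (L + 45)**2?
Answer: 121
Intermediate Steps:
(L + 45)**2 = (-34 + 45)**2 = 11**2 = 121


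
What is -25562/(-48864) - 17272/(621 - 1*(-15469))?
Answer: -108171607/196555440 ≈ -0.55034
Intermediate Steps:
-25562/(-48864) - 17272/(621 - 1*(-15469)) = -25562*(-1/48864) - 17272/(621 + 15469) = 12781/24432 - 17272/16090 = 12781/24432 - 17272*1/16090 = 12781/24432 - 8636/8045 = -108171607/196555440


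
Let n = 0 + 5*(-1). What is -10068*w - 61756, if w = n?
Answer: -11416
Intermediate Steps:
n = -5 (n = 0 - 5 = -5)
w = -5
-10068*w - 61756 = -10068*(-5) - 61756 = 50340 - 61756 = -11416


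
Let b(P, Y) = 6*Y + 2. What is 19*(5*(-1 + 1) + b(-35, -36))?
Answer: -4066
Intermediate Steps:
b(P, Y) = 2 + 6*Y
19*(5*(-1 + 1) + b(-35, -36)) = 19*(5*(-1 + 1) + (2 + 6*(-36))) = 19*(5*0 + (2 - 216)) = 19*(0 - 214) = 19*(-214) = -4066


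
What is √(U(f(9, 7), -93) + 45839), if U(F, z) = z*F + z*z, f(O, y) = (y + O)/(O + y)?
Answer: √54395 ≈ 233.23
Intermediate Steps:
f(O, y) = 1 (f(O, y) = (O + y)/(O + y) = 1)
U(F, z) = z² + F*z (U(F, z) = F*z + z² = z² + F*z)
√(U(f(9, 7), -93) + 45839) = √(-93*(1 - 93) + 45839) = √(-93*(-92) + 45839) = √(8556 + 45839) = √54395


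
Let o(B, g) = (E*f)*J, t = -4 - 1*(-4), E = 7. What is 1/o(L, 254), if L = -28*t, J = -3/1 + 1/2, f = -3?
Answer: 2/105 ≈ 0.019048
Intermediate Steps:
t = 0 (t = -4 + 4 = 0)
J = -5/2 (J = -3*1 + 1*(1/2) = -3 + 1/2 = -5/2 ≈ -2.5000)
L = 0 (L = -28*0 = 0)
o(B, g) = 105/2 (o(B, g) = (7*(-3))*(-5/2) = -21*(-5/2) = 105/2)
1/o(L, 254) = 1/(105/2) = 2/105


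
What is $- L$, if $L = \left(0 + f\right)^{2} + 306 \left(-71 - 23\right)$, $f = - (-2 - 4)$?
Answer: $28728$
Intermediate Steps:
$f = 6$ ($f = \left(-1\right) \left(-6\right) = 6$)
$L = -28728$ ($L = \left(0 + 6\right)^{2} + 306 \left(-71 - 23\right) = 6^{2} + 306 \left(-71 - 23\right) = 36 + 306 \left(-94\right) = 36 - 28764 = -28728$)
$- L = \left(-1\right) \left(-28728\right) = 28728$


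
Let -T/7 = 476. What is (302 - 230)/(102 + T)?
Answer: -36/1615 ≈ -0.022291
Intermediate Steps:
T = -3332 (T = -7*476 = -3332)
(302 - 230)/(102 + T) = (302 - 230)/(102 - 3332) = 72/(-3230) = 72*(-1/3230) = -36/1615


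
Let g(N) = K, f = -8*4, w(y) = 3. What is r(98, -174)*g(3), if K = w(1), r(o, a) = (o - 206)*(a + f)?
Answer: 66744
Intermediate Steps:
f = -32
r(o, a) = (-206 + o)*(-32 + a) (r(o, a) = (o - 206)*(a - 32) = (-206 + o)*(-32 + a))
K = 3
g(N) = 3
r(98, -174)*g(3) = (6592 - 206*(-174) - 32*98 - 174*98)*3 = (6592 + 35844 - 3136 - 17052)*3 = 22248*3 = 66744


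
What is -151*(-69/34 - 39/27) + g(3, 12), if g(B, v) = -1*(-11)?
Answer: 163879/306 ≈ 535.55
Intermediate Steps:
g(B, v) = 11
-151*(-69/34 - 39/27) + g(3, 12) = -151*(-69/34 - 39/27) + 11 = -151*(-69*1/34 - 39*1/27) + 11 = -151*(-69/34 - 13/9) + 11 = -151*(-1063/306) + 11 = 160513/306 + 11 = 163879/306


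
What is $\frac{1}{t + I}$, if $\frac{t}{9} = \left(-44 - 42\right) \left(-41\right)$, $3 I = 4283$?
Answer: $\frac{3}{99485} \approx 3.0155 \cdot 10^{-5}$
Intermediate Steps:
$I = \frac{4283}{3}$ ($I = \frac{1}{3} \cdot 4283 = \frac{4283}{3} \approx 1427.7$)
$t = 31734$ ($t = 9 \left(-44 - 42\right) \left(-41\right) = 9 \left(\left(-86\right) \left(-41\right)\right) = 9 \cdot 3526 = 31734$)
$\frac{1}{t + I} = \frac{1}{31734 + \frac{4283}{3}} = \frac{1}{\frac{99485}{3}} = \frac{3}{99485}$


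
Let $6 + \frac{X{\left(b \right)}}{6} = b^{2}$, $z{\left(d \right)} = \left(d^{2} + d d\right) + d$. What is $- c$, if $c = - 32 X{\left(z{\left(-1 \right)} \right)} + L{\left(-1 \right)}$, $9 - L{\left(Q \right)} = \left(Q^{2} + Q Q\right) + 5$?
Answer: $-962$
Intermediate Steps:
$L{\left(Q \right)} = 4 - 2 Q^{2}$ ($L{\left(Q \right)} = 9 - \left(\left(Q^{2} + Q Q\right) + 5\right) = 9 - \left(\left(Q^{2} + Q^{2}\right) + 5\right) = 9 - \left(2 Q^{2} + 5\right) = 9 - \left(5 + 2 Q^{2}\right) = 4 - 2 Q^{2}$)
$z{\left(d \right)} = d + 2 d^{2}$ ($z{\left(d \right)} = \left(d^{2} + d^{2}\right) + d = 2 d^{2} + d = d + 2 d^{2}$)
$X{\left(b \right)} = -36 + 6 b^{2}$
$c = 962$ ($c = - 32 \left(-36 + 6 \left(- (1 + 2 \left(-1\right))\right)^{2}\right) + \left(4 - 2 \left(-1\right)^{2}\right) = - 32 \left(-36 + 6 \left(- (1 - 2)\right)^{2}\right) + \left(4 - 2\right) = - 32 \left(-36 + 6 \left(\left(-1\right) \left(-1\right)\right)^{2}\right) + \left(4 - 2\right) = - 32 \left(-36 + 6 \cdot 1^{2}\right) + 2 = - 32 \left(-36 + 6 \cdot 1\right) + 2 = - 32 \left(-36 + 6\right) + 2 = \left(-32\right) \left(-30\right) + 2 = 960 + 2 = 962$)
$- c = \left(-1\right) 962 = -962$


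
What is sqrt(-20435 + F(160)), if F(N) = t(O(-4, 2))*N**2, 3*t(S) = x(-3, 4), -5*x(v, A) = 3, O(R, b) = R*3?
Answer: I*sqrt(25555) ≈ 159.86*I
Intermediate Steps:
O(R, b) = 3*R
x(v, A) = -3/5 (x(v, A) = -1/5*3 = -3/5)
t(S) = -1/5 (t(S) = (1/3)*(-3/5) = -1/5)
F(N) = -N**2/5
sqrt(-20435 + F(160)) = sqrt(-20435 - 1/5*160**2) = sqrt(-20435 - 1/5*25600) = sqrt(-20435 - 5120) = sqrt(-25555) = I*sqrt(25555)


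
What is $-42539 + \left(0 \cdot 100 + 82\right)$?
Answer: $-42457$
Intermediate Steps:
$-42539 + \left(0 \cdot 100 + 82\right) = -42539 + \left(0 + 82\right) = -42539 + 82 = -42457$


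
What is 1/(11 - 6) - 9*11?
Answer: -494/5 ≈ -98.800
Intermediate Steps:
1/(11 - 6) - 9*11 = 1/5 - 99 = -494/5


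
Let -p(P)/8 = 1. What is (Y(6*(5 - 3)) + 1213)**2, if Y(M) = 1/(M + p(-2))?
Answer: 23551609/16 ≈ 1.4720e+6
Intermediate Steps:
p(P) = -8 (p(P) = -8*1 = -8)
Y(M) = 1/(-8 + M) (Y(M) = 1/(M - 8) = 1/(-8 + M))
(Y(6*(5 - 3)) + 1213)**2 = (1/(-8 + 6*(5 - 3)) + 1213)**2 = (1/(-8 + 6*2) + 1213)**2 = (1/(-8 + 12) + 1213)**2 = (1/4 + 1213)**2 = (4853/4)**2 = 23551609/16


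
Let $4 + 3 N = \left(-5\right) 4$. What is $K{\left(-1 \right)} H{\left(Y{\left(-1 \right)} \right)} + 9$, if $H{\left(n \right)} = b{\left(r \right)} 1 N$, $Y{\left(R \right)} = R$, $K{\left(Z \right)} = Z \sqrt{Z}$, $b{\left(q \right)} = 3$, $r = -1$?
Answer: $9 + 24 i \approx 9.0 + 24.0 i$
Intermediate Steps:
$N = -8$ ($N = - \frac{4}{3} + \frac{\left(-5\right) 4}{3} = - \frac{4}{3} + \frac{1}{3} \left(-20\right) = - \frac{4}{3} - \frac{20}{3} = -8$)
$K{\left(Z \right)} = Z^{\frac{3}{2}}$
$H{\left(n \right)} = -24$ ($H{\left(n \right)} = 3 \cdot 1 \left(-8\right) = 3 \left(-8\right) = -24$)
$K{\left(-1 \right)} H{\left(Y{\left(-1 \right)} \right)} + 9 = \left(-1\right)^{\frac{3}{2}} \left(-24\right) + 9 = - i \left(-24\right) + 9 = 24 i + 9 = 9 + 24 i$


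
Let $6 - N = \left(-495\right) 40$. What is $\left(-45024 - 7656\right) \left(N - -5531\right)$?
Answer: $-1334753160$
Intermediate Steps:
$N = 19806$ ($N = 6 - \left(-495\right) 40 = 6 - -19800 = 6 + 19800 = 19806$)
$\left(-45024 - 7656\right) \left(N - -5531\right) = \left(-45024 - 7656\right) \left(19806 - -5531\right) = - 52680 \left(19806 + \left(\left(-6270 - 3256\right) + 15057\right)\right) = - 52680 \left(19806 + \left(-9526 + 15057\right)\right) = - 52680 \left(19806 + 5531\right) = \left(-52680\right) 25337 = -1334753160$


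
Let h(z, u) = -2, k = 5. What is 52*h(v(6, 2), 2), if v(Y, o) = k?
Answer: -104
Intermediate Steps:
v(Y, o) = 5
52*h(v(6, 2), 2) = 52*(-2) = -104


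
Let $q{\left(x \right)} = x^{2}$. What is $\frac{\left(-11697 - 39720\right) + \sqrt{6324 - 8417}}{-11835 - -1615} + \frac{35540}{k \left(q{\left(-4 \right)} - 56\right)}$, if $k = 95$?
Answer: $- \frac{839171}{194180} - \frac{i \sqrt{2093}}{10220} \approx -4.3216 - 0.0044765 i$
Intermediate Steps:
$\frac{\left(-11697 - 39720\right) + \sqrt{6324 - 8417}}{-11835 - -1615} + \frac{35540}{k \left(q{\left(-4 \right)} - 56\right)} = \frac{\left(-11697 - 39720\right) + \sqrt{6324 - 8417}}{-11835 - -1615} + \frac{35540}{95 \left(\left(-4\right)^{2} - 56\right)} = \frac{\left(-11697 - 39720\right) + \sqrt{-2093}}{-11835 + 1615} + \frac{35540}{95 \left(16 - 56\right)} = \frac{-51417 + i \sqrt{2093}}{-10220} + \frac{35540}{95 \left(-40\right)} = \left(-51417 + i \sqrt{2093}\right) \left(- \frac{1}{10220}\right) + \frac{35540}{-3800} = \left(\frac{51417}{10220} - \frac{i \sqrt{2093}}{10220}\right) + 35540 \left(- \frac{1}{3800}\right) = \left(\frac{51417}{10220} - \frac{i \sqrt{2093}}{10220}\right) - \frac{1777}{190} = - \frac{839171}{194180} - \frac{i \sqrt{2093}}{10220}$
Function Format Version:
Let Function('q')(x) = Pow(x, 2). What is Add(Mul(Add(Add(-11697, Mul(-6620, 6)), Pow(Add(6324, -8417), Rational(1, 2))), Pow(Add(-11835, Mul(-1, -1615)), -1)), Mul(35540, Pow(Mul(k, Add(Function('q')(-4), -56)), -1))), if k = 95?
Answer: Add(Rational(-839171, 194180), Mul(Rational(-1, 10220), I, Pow(2093, Rational(1, 2)))) ≈ Add(-4.3216, Mul(-0.0044765, I))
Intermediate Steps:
Add(Mul(Add(Add(-11697, Mul(-6620, 6)), Pow(Add(6324, -8417), Rational(1, 2))), Pow(Add(-11835, Mul(-1, -1615)), -1)), Mul(35540, Pow(Mul(k, Add(Function('q')(-4), -56)), -1))) = Add(Mul(Add(Add(-11697, Mul(-6620, 6)), Pow(Add(6324, -8417), Rational(1, 2))), Pow(Add(-11835, Mul(-1, -1615)), -1)), Mul(35540, Pow(Mul(95, Add(Pow(-4, 2), -56)), -1))) = Add(Mul(Add(Add(-11697, -39720), Pow(-2093, Rational(1, 2))), Pow(Add(-11835, 1615), -1)), Mul(35540, Pow(Mul(95, Add(16, -56)), -1))) = Add(Mul(Add(-51417, Mul(I, Pow(2093, Rational(1, 2)))), Pow(-10220, -1)), Mul(35540, Pow(Mul(95, -40), -1))) = Add(Mul(Add(-51417, Mul(I, Pow(2093, Rational(1, 2)))), Rational(-1, 10220)), Mul(35540, Pow(-3800, -1))) = Add(Add(Rational(51417, 10220), Mul(Rational(-1, 10220), I, Pow(2093, Rational(1, 2)))), Mul(35540, Rational(-1, 3800))) = Add(Add(Rational(51417, 10220), Mul(Rational(-1, 10220), I, Pow(2093, Rational(1, 2)))), Rational(-1777, 190)) = Add(Rational(-839171, 194180), Mul(Rational(-1, 10220), I, Pow(2093, Rational(1, 2))))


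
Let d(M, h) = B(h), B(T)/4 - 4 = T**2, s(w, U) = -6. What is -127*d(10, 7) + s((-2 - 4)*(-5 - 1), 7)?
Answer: -26930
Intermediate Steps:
B(T) = 16 + 4*T**2
d(M, h) = 16 + 4*h**2
-127*d(10, 7) + s((-2 - 4)*(-5 - 1), 7) = -127*(16 + 4*7**2) - 6 = -127*(16 + 4*49) - 6 = -127*(16 + 196) - 6 = -127*212 - 6 = -26924 - 6 = -26930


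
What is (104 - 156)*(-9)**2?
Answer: -4212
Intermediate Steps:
(104 - 156)*(-9)**2 = -52*81 = -4212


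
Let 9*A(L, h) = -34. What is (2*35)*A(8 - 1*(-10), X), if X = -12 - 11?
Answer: -2380/9 ≈ -264.44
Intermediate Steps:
X = -23
A(L, h) = -34/9 (A(L, h) = (⅑)*(-34) = -34/9)
(2*35)*A(8 - 1*(-10), X) = (2*35)*(-34/9) = 70*(-34/9) = -2380/9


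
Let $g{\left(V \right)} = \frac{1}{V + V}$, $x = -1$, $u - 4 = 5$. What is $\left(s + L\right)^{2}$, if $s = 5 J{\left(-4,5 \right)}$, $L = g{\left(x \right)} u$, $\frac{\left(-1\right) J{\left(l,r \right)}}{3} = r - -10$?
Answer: $\frac{210681}{4} \approx 52670.0$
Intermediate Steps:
$u = 9$ ($u = 4 + 5 = 9$)
$J{\left(l,r \right)} = -30 - 3 r$ ($J{\left(l,r \right)} = - 3 \left(r - -10\right) = - 3 \left(r + 10\right) = - 3 \left(10 + r\right) = -30 - 3 r$)
$g{\left(V \right)} = \frac{1}{2 V}$
$L = - \frac{9}{2}$ ($L = \frac{1}{2 \left(-1\right)} 9 = \frac{1}{2} \left(-1\right) 9 = \left(- \frac{1}{2}\right) 9 = - \frac{9}{2} \approx -4.5$)
$s = -225$ ($s = 5 \left(-30 - 15\right) = 5 \left(-45\right) = -225$)
$\left(s + L\right)^{2} = \left(-225 - \frac{9}{2}\right)^{2} = \left(- \frac{459}{2}\right)^{2} = \frac{210681}{4}$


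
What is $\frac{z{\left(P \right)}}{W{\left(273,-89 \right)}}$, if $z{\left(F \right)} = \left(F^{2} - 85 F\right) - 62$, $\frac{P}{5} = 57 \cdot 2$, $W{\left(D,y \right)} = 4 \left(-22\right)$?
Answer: $- \frac{69097}{22} \approx -3140.8$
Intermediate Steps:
$W{\left(D,y \right)} = -88$
$P = 570$ ($P = 5 \cdot 57 \cdot 2 = 5 \cdot 114 = 570$)
$z{\left(F \right)} = -62 + F^{2} - 85 F$
$\frac{z{\left(P \right)}}{W{\left(273,-89 \right)}} = \frac{-62 + 570^{2} - 48450}{-88} = \left(-62 + 324900 - 48450\right) \left(- \frac{1}{88}\right) = 276388 \left(- \frac{1}{88}\right) = - \frac{69097}{22}$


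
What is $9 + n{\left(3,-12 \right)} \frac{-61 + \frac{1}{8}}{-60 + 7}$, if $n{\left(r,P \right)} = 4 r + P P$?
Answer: $\frac{19947}{106} \approx 188.18$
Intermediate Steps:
$n{\left(r,P \right)} = P^{2} + 4 r$ ($n{\left(r,P \right)} = 4 r + P^{2} = P^{2} + 4 r$)
$9 + n{\left(3,-12 \right)} \frac{-61 + \frac{1}{8}}{-60 + 7} = 9 + \left(\left(-12\right)^{2} + 4 \cdot 3\right) \frac{-61 + \frac{1}{8}}{-60 + 7} = 9 + \left(144 + 12\right) \frac{-61 + \frac{1}{8}}{-53} = 9 + 156 \left(\left(- \frac{487}{8}\right) \left(- \frac{1}{53}\right)\right) = 9 + 156 \cdot \frac{487}{424} = 9 + \frac{18993}{106} = \frac{19947}{106}$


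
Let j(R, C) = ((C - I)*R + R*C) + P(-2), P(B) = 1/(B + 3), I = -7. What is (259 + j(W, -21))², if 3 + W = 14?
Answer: 15625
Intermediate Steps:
W = 11 (W = -3 + 14 = 11)
P(B) = 1/(3 + B)
j(R, C) = 1 + C*R + R*(7 + C) (j(R, C) = ((C - 1*(-7))*R + R*C) + 1/(3 - 2) = ((C + 7)*R + C*R) + 1/1 = ((7 + C)*R + C*R) + 1 = (R*(7 + C) + C*R) + 1 = (C*R + R*(7 + C)) + 1 = 1 + C*R + R*(7 + C))
(259 + j(W, -21))² = (259 + (1 + 7*11 + 2*(-21)*11))² = (259 + (1 + 77 - 462))² = (259 - 384)² = (-125)² = 15625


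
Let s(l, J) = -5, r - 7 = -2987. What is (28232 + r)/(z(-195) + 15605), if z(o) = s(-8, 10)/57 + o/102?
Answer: 48938376/30238615 ≈ 1.6184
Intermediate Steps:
r = -2980 (r = 7 - 2987 = -2980)
z(o) = -5/57 + o/102
(28232 + r)/(z(-195) + 15605) = (28232 - 2980)/((-5/57 + (1/102)*(-195)) + 15605) = 25252/((-5/57 - 65/34) + 15605) = 25252/(-3875/1938 + 15605) = 25252/(30238615/1938) = 25252*(1938/30238615) = 48938376/30238615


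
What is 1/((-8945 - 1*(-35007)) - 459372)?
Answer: -1/433310 ≈ -2.3078e-6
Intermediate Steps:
1/((-8945 - 1*(-35007)) - 459372) = 1/((-8945 + 35007) - 459372) = 1/(26062 - 459372) = 1/(-433310) = -1/433310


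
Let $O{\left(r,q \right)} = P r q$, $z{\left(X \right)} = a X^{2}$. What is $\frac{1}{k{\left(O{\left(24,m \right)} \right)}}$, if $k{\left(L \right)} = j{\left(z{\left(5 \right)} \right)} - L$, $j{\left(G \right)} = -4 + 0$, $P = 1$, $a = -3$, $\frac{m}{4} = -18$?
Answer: $\frac{1}{1724} \approx 0.00058005$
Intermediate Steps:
$m = -72$ ($m = 4 \left(-18\right) = -72$)
$z{\left(X \right)} = - 3 X^{2}$
$O{\left(r,q \right)} = q r$ ($O{\left(r,q \right)} = 1 r q = 1 q r = q r$)
$j{\left(G \right)} = -4$
$k{\left(L \right)} = -4 - L$
$\frac{1}{k{\left(O{\left(24,m \right)} \right)}} = \frac{1}{-4 - \left(-72\right) 24} = \frac{1}{-4 - -1728} = \frac{1}{-4 + 1728} = \frac{1}{1724}$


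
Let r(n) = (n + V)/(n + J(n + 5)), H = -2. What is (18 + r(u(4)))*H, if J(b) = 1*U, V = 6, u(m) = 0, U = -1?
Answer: -24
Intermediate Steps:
J(b) = -1 (J(b) = 1*(-1) = -1)
r(n) = (6 + n)/(-1 + n) (r(n) = (n + 6)/(n - 1) = (6 + n)/(-1 + n))
(18 + r(u(4)))*H = (18 + (6 + 0)/(-1 + 0))*(-2) = (18 + 6/(-1))*(-2) = (18 - 1*6)*(-2) = (18 - 6)*(-2) = 12*(-2) = -24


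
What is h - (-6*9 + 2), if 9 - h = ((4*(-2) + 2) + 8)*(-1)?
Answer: 63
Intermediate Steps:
h = 11 (h = 9 - ((4*(-2) + 2) + 8)*(-1) = 9 - ((-8 + 2) + 8)*(-1) = 9 - (-6 + 8)*(-1) = 9 - 2*(-1) = 9 - 1*(-2) = 9 + 2 = 11)
h - (-6*9 + 2) = 11 - (-6*9 + 2) = 11 - (-54 + 2) = 11 - 1*(-52) = 11 + 52 = 63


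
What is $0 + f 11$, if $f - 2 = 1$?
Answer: $33$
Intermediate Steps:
$f = 3$ ($f = 2 + 1 = 3$)
$0 + f 11 = 0 + 3 \cdot 11 = 0 + 33 = 33$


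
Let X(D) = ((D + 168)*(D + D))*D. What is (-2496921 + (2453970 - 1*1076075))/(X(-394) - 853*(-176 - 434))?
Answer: 559513/34823171 ≈ 0.016067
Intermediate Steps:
X(D) = 2*D²*(168 + D) (X(D) = ((168 + D)*(2*D))*D = (2*D*(168 + D))*D = 2*D²*(168 + D))
(-2496921 + (2453970 - 1*1076075))/(X(-394) - 853*(-176 - 434)) = (-2496921 + (2453970 - 1*1076075))/(2*(-394)²*(168 - 394) - 853*(-176 - 434)) = (-2496921 + (2453970 - 1076075))/(2*155236*(-226) - 853*(-610)) = (-2496921 + 1377895)/(-70166672 + 520330) = -1119026/(-69646342) = -1119026*(-1/69646342) = 559513/34823171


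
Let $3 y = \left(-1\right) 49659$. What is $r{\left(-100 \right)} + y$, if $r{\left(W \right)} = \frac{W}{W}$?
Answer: $-16552$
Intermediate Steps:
$r{\left(W \right)} = 1$
$y = -16553$ ($y = \frac{\left(-1\right) 49659}{3} = \frac{1}{3} \left(-49659\right) = -16553$)
$r{\left(-100 \right)} + y = 1 - 16553 = -16552$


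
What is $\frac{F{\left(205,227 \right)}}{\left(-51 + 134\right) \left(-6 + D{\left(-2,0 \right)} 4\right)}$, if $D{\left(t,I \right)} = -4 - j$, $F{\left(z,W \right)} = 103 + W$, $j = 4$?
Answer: $- \frac{165}{1577} \approx -0.10463$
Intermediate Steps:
$D{\left(t,I \right)} = -8$ ($D{\left(t,I \right)} = -4 - 4 = -8$)
$\frac{F{\left(205,227 \right)}}{\left(-51 + 134\right) \left(-6 + D{\left(-2,0 \right)} 4\right)} = \frac{103 + 227}{\left(-51 + 134\right) \left(-6 - 32\right)} = \frac{330}{83 \left(-6 - 32\right)} = \frac{330}{83 \left(-38\right)} = \frac{330}{-3154} = 330 \left(- \frac{1}{3154}\right) = - \frac{165}{1577}$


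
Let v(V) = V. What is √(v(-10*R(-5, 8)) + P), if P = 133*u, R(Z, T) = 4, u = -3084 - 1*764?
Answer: 4*I*√31989 ≈ 715.42*I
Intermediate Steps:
u = -3848 (u = -3084 - 764 = -3848)
P = -511784 (P = 133*(-3848) = -511784)
√(v(-10*R(-5, 8)) + P) = √(-10*4 - 511784) = √(-40 - 511784) = √(-511824) = 4*I*√31989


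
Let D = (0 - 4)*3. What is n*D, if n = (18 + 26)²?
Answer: -23232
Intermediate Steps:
D = -12 (D = -4*3 = -12)
n = 1936 (n = 44² = 1936)
n*D = 1936*(-12) = -23232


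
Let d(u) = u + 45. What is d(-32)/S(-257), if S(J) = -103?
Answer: -13/103 ≈ -0.12621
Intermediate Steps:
d(u) = 45 + u
d(-32)/S(-257) = (45 - 32)/(-103) = 13*(-1/103) = -13/103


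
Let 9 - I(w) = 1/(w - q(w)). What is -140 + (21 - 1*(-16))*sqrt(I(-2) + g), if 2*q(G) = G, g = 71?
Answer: 193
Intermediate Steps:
q(G) = G/2
I(w) = 9 - 2/w (I(w) = 9 - 1/(w - w/2) = 9 - 1/(w/2) = 9 - 2/w)
-140 + (21 - 1*(-16))*sqrt(I(-2) + g) = -140 + (21 - 1*(-16))*sqrt((9 - 2/(-2)) + 71) = -140 + (21 + 16)*sqrt((9 - 2*(-1/2)) + 71) = -140 + 37*sqrt((9 + 1) + 71) = -140 + 37*sqrt(10 + 71) = -140 + 37*sqrt(81) = -140 + 37*9 = -140 + 333 = 193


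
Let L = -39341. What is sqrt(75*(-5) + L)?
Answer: 2*I*sqrt(9929) ≈ 199.29*I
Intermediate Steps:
sqrt(75*(-5) + L) = sqrt(75*(-5) - 39341) = sqrt(-375 - 39341) = sqrt(-39716) = 2*I*sqrt(9929)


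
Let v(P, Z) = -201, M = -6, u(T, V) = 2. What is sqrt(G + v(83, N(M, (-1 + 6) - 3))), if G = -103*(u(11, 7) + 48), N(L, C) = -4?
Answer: I*sqrt(5351) ≈ 73.151*I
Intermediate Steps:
G = -5150 (G = -103*(2 + 48) = -103*50 = -5150)
sqrt(G + v(83, N(M, (-1 + 6) - 3))) = sqrt(-5150 - 201) = sqrt(-5351) = I*sqrt(5351)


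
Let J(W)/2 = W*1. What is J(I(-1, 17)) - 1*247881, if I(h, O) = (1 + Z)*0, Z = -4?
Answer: -247881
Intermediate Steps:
I(h, O) = 0 (I(h, O) = (1 - 4)*0 = -3*0 = 0)
J(W) = 2*W (J(W) = 2*(W*1) = 2*W)
J(I(-1, 17)) - 1*247881 = 2*0 - 1*247881 = 0 - 247881 = -247881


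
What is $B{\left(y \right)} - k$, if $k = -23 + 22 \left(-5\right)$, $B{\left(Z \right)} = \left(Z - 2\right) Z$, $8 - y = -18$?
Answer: $757$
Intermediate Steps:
$y = 26$ ($y = 8 - -18 = 8 + 18 = 26$)
$B{\left(Z \right)} = Z \left(-2 + Z\right)$ ($B{\left(Z \right)} = \left(-2 + Z\right) Z = Z \left(-2 + Z\right)$)
$k = -133$ ($k = -23 - 110 = -133$)
$B{\left(y \right)} - k = 26 \left(-2 + 26\right) - -133 = 26 \cdot 24 + 133 = 624 + 133 = 757$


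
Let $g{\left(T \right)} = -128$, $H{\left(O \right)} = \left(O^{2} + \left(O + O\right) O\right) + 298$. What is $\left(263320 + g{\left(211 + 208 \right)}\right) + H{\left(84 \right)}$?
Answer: $284658$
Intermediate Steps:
$H{\left(O \right)} = 298 + 3 O^{2}$ ($H{\left(O \right)} = \left(O^{2} + 2 O O\right) + 298 = \left(O^{2} + 2 O^{2}\right) + 298 = 3 O^{2} + 298 = 298 + 3 O^{2}$)
$\left(263320 + g{\left(211 + 208 \right)}\right) + H{\left(84 \right)} = \left(263320 - 128\right) + \left(298 + 3 \cdot 84^{2}\right) = 263192 + \left(298 + 3 \cdot 7056\right) = 263192 + \left(298 + 21168\right) = 263192 + 21466 = 284658$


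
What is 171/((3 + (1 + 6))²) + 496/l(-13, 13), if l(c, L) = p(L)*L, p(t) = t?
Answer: 78499/16900 ≈ 4.6449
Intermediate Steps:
l(c, L) = L² (l(c, L) = L*L = L²)
171/((3 + (1 + 6))²) + 496/l(-13, 13) = 171/((3 + (1 + 6))²) + 496/(13²) = 171/((3 + 7)²) + 496/169 = 171/(10²) + 496*(1/169) = 171/100 + 496/169 = 78499/16900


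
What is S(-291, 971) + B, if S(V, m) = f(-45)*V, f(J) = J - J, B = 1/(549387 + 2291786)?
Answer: 1/2841173 ≈ 3.5197e-7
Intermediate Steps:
B = 1/2841173 ≈ 3.5197e-7
f(J) = 0
S(V, m) = 0 (S(V, m) = 0*V = 0)
S(-291, 971) + B = 0 + 1/2841173 = 1/2841173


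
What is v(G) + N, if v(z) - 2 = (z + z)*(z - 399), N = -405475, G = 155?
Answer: -481113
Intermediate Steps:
v(z) = 2 + 2*z*(-399 + z) (v(z) = 2 + (z + z)*(z - 399) = 2 + (2*z)*(-399 + z) = 2 + 2*z*(-399 + z))
v(G) + N = (2 - 798*155 + 2*155²) - 405475 = (2 - 123690 + 2*24025) - 405475 = (2 - 123690 + 48050) - 405475 = -75638 - 405475 = -481113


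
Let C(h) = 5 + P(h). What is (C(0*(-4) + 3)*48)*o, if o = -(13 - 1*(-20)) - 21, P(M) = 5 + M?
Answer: -33696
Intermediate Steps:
o = -54 (o = -(13 + 20) - 21 = -1*33 - 21 = -33 - 21 = -54)
C(h) = 10 + h (C(h) = 5 + (5 + h) = 10 + h)
(C(0*(-4) + 3)*48)*o = ((10 + (0*(-4) + 3))*48)*(-54) = ((10 + (0 + 3))*48)*(-54) = ((10 + 3)*48)*(-54) = (13*48)*(-54) = 624*(-54) = -33696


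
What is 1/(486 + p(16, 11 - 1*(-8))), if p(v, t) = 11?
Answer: 1/497 ≈ 0.0020121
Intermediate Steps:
1/(486 + p(16, 11 - 1*(-8))) = 1/(486 + 11) = 1/497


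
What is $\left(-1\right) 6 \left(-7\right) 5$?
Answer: $210$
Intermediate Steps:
$\left(-1\right) 6 \left(-7\right) 5 = \left(-6\right) \left(-7\right) 5 = 42 \cdot 5 = 210$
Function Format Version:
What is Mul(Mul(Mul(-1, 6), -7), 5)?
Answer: 210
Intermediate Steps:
Mul(Mul(Mul(-1, 6), -7), 5) = Mul(Mul(-6, -7), 5) = Mul(42, 5) = 210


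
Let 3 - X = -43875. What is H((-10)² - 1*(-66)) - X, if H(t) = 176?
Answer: -43702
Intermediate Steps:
X = 43878 (X = 3 - 1*(-43875) = 3 + 43875 = 43878)
H((-10)² - 1*(-66)) - X = 176 - 1*43878 = 176 - 43878 = -43702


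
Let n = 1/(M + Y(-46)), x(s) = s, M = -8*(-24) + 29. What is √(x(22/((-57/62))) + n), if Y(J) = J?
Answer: I*√95218557/1995 ≈ 4.8912*I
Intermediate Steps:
M = 221 (M = 192 + 29 = 221)
n = 1/175 (n = 1/(221 - 46) = 1/175 ≈ 0.0057143)
√(x(22/((-57/62))) + n) = √(22/((-57/62)) + 1/175) = √(22/((-57*1/62)) + 1/175) = √(22/(-57/62) + 1/175) = √(22*(-62/57) + 1/175) = √(-1364/57 + 1/175) = √(-238643/9975) = I*√95218557/1995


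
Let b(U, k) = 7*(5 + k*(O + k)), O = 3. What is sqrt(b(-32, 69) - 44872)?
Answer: I*sqrt(10061) ≈ 100.3*I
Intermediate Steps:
b(U, k) = 35 + 7*k*(3 + k) (b(U, k) = 7*(5 + k*(3 + k)) = 35 + 7*k*(3 + k))
sqrt(b(-32, 69) - 44872) = sqrt((35 + 7*69**2 + 21*69) - 44872) = sqrt((35 + 7*4761 + 1449) - 44872) = sqrt((35 + 33327 + 1449) - 44872) = sqrt(34811 - 44872) = sqrt(-10061) = I*sqrt(10061)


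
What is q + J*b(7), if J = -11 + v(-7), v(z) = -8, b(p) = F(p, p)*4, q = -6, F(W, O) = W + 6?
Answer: -994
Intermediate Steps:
F(W, O) = 6 + W
b(p) = 24 + 4*p (b(p) = (6 + p)*4 = 24 + 4*p)
J = -19 (J = -11 - 8 = -19)
q + J*b(7) = -6 - 19*(24 + 4*7) = -6 - 19*(24 + 28) = -6 - 19*52 = -6 - 988 = -994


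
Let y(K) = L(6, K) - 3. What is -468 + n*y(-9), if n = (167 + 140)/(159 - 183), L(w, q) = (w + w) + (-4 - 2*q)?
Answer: -18293/24 ≈ -762.21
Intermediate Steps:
L(w, q) = -4 - 2*q + 2*w (L(w, q) = 2*w + (-4 - 2*q) = -4 - 2*q + 2*w)
n = -307/24 (n = 307/(-24) = 307*(-1/24) = -307/24 ≈ -12.792)
y(K) = 5 - 2*K (y(K) = (-4 - 2*K + 2*6) - 3 = (-4 - 2*K + 12) - 3 = (8 - 2*K) - 3 = 5 - 2*K)
-468 + n*y(-9) = -468 - 307*(5 - 2*(-9))/24 = -468 - 307*(5 + 18)/24 = -468 - 307/24*23 = -468 - 7061/24 = -18293/24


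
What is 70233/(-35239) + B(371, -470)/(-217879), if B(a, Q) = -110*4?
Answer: -15286790647/7677838081 ≈ -1.9910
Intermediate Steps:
B(a, Q) = -440
70233/(-35239) + B(371, -470)/(-217879) = 70233/(-35239) - 440/(-217879) = 70233*(-1/35239) - 440*(-1/217879) = -70233/35239 + 440/217879 = -15286790647/7677838081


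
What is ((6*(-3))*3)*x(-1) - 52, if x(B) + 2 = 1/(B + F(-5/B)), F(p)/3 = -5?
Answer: 475/8 ≈ 59.375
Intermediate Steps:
F(p) = -15 (F(p) = 3*(-5) = -15)
x(B) = -2 + 1/(-15 + B) (x(B) = -2 + 1/(B - 15) = -2 + 1/(-15 + B))
((6*(-3))*3)*x(-1) - 52 = ((6*(-3))*3)*((31 - 2*(-1))/(-15 - 1)) - 52 = (-18*3)*((31 + 2)/(-16)) - 52 = -(-27)*33/8 - 52 = -54*(-33/16) - 52 = 891/8 - 52 = 475/8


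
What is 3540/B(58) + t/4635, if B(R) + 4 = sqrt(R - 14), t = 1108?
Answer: 16415656/32445 + 1770*sqrt(11)/7 ≈ 1344.6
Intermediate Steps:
B(R) = -4 + sqrt(-14 + R) (B(R) = -4 + sqrt(R - 14) = -4 + sqrt(-14 + R))
3540/B(58) + t/4635 = 3540/(-4 + sqrt(-14 + 58)) + 1108/4635 = 3540/(-4 + sqrt(44)) + 1108*(1/4635) = 3540/(-4 + 2*sqrt(11)) + 1108/4635 = 1108/4635 + 3540/(-4 + 2*sqrt(11))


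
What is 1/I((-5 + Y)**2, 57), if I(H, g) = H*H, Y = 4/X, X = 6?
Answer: 81/28561 ≈ 0.0028360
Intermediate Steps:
Y = 2/3 (Y = 4/6 = 4*(1/6) = 2/3 ≈ 0.66667)
I(H, g) = H**2
1/I((-5 + Y)**2, 57) = 1/(((-5 + 2/3)**2)**2) = 1/(((-13/3)**2)**2) = 1/((169/9)**2) = 1/(28561/81) = 81/28561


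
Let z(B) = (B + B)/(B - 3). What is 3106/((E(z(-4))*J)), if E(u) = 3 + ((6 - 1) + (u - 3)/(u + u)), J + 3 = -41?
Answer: -12424/1265 ≈ -9.8214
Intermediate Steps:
z(B) = 2*B/(-3 + B) (z(B) = (2*B)/(-3 + B) = 2*B/(-3 + B))
J = -44 (J = -3 - 41 = -44)
E(u) = 8 + (-3 + u)/(2*u) (E(u) = 3 + (5 + (-3 + u)/((2*u))) = 3 + (5 + (-3 + u)*(1/(2*u))) = 3 + (5 + (-3 + u)/(2*u)) = 8 + (-3 + u)/(2*u))
3106/((E(z(-4))*J)) = 3106/((((-3 + 17*(2*(-4)/(-3 - 4)))/(2*((2*(-4)/(-3 - 4)))))*(-44))) = 3106/((((-3 + 17*(2*(-4)/(-7)))/(2*((2*(-4)/(-7)))))*(-44))) = 3106/((((-3 + 17*(2*(-4)*(-1/7)))/(2*((2*(-4)*(-1/7)))))*(-44))) = 3106/((((-3 + 17*(8/7))/(2*(8/7)))*(-44))) = 3106/((((1/2)*(7/8)*(-3 + 136/7))*(-44))) = 3106/((((1/2)*(7/8)*(115/7))*(-44))) = 3106/(((115/16)*(-44))) = 3106/(-1265/4) = 3106*(-4/1265) = -12424/1265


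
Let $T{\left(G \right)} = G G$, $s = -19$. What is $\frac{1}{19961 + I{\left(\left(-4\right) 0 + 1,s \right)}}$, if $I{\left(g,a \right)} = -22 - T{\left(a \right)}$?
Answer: $\frac{1}{19578} \approx 5.1078 \cdot 10^{-5}$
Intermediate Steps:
$T{\left(G \right)} = G^{2}$
$I{\left(g,a \right)} = -22 - a^{2}$
$\frac{1}{19961 + I{\left(\left(-4\right) 0 + 1,s \right)}} = \frac{1}{19961 - 383} = \frac{1}{19578}$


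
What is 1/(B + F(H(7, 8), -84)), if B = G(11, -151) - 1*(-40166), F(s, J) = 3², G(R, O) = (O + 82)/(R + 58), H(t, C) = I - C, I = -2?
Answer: 1/40174 ≈ 2.4892e-5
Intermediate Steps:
H(t, C) = -2 - C
G(R, O) = (82 + O)/(58 + R)
F(s, J) = 9
B = 40165 (B = (82 - 151)/(58 + 11) - 1*(-40166) = -69/69 + 40166 = (1/69)*(-69) + 40166 = -1 + 40166 = 40165)
1/(B + F(H(7, 8), -84)) = 1/(40165 + 9) = 1/40174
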